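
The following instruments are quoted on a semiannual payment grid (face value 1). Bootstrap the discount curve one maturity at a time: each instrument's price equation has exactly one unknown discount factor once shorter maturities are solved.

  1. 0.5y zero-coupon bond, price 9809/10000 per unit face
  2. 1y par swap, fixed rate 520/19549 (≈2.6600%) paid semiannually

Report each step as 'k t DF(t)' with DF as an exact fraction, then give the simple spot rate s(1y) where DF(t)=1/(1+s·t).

1 1/2 9809/10000
2 1 487/500
s(1y) = (1/(487/500) − 1)/(1) = 13/487 ≈ 2.6694%

step 1 [0.5y] zero: DF = P = 9809/10000 ≈ 0.980900
step 2 [1y] swap r/2=260/19549: DF=(1 − 260/19549·(0.980900))/(1+260/19549) = 487/500 ≈ 0.974000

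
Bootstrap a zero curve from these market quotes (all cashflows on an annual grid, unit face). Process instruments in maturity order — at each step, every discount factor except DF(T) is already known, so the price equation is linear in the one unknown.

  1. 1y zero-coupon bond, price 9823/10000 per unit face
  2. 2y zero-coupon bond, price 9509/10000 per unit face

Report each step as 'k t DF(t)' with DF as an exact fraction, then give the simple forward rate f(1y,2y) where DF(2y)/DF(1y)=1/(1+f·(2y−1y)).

1 1 9823/10000
2 2 9509/10000
f(1y,2y) = ((9823/10000)/(9509/10000) − 1)/(1) = 314/9509 ≈ 3.3021%

step 1 [1y] zero: DF = P = 9823/10000 ≈ 0.982300
step 2 [2y] zero: DF = P = 9509/10000 ≈ 0.950900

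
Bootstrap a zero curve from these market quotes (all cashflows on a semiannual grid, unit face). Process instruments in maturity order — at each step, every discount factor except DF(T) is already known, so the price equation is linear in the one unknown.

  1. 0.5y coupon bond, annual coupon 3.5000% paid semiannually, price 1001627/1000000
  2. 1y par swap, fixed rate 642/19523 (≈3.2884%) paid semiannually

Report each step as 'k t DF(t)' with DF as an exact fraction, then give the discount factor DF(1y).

1 1/2 2461/2500
2 1 9679/10000
DF(1y) = 9679/10000 ≈ 0.967900

step 1 [0.5y] bond c/2=7/400: DF=(1001627/1000000 − 7/400·(0))/(1+7/400) = 2461/2500 ≈ 0.984400
step 2 [1y] swap r/2=321/19523: DF=(1 − 321/19523·(0.984400))/(1+321/19523) = 9679/10000 ≈ 0.967900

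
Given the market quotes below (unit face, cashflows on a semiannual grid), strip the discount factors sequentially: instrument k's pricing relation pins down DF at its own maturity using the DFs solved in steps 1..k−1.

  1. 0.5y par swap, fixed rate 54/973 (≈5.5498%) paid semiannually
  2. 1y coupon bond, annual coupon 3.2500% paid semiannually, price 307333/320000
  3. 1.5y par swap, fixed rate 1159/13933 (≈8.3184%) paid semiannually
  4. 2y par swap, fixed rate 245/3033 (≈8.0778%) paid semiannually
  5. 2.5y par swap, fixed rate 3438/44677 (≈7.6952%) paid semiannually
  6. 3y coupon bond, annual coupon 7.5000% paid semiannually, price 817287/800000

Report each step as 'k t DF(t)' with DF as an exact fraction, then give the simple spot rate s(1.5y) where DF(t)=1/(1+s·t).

1 1/2 973/1000
2 1 1859/2000
3 3/2 8841/10000
4 2 853/1000
5 5/2 8281/10000
6 3 1029/1250
s(1.5y) = (1/(8841/10000) − 1)/(3/2) = 2318/26523 ≈ 8.7396%

step 1 [0.5y] swap r/2=27/973: DF=(1 − 27/973·(0))/(1+27/973) = 973/1000 ≈ 0.973000
step 2 [1y] bond c/2=13/800: DF=(307333/320000 − 13/800·(0.973000))/(1+13/800) = 1859/2000 ≈ 0.929500
step 3 [1.5y] swap r/2=1159/27866: DF=(1 − 1159/27866·(0.973000+0.929500))/(1+1159/27866) = 8841/10000 ≈ 0.884100
step 4 [2y] swap r/2=245/6066: DF=(1 − 245/6066·(0.973000+0.929500+0.884100))/(1+245/6066) = 853/1000 ≈ 0.853000
step 5 [2.5y] swap r/2=1719/44677: DF=(1 − 1719/44677·(0.973000+0.929500+0.884100+0.853000))/(1+1719/44677) = 8281/10000 ≈ 0.828100
step 6 [3y] bond c/2=3/80: DF=(817287/800000 − 3/80·(0.973000+0.929500+0.884100+0.853000+0.828100))/(1+3/80) = 1029/1250 ≈ 0.823200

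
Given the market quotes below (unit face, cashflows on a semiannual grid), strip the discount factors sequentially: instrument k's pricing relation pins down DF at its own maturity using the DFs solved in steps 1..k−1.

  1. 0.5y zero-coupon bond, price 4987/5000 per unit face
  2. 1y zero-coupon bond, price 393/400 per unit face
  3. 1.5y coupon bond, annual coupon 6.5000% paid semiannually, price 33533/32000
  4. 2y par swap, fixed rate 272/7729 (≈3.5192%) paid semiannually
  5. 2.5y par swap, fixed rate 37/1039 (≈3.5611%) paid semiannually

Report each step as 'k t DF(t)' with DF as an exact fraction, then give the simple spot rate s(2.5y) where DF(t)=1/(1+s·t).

1 1/2 4987/5000
2 1 393/400
3 3/2 4763/5000
4 2 233/250
5 5/2 9149/10000
s(2.5y) = (1/(9149/10000) − 1)/(5/2) = 1702/45745 ≈ 3.7206%

step 1 [0.5y] zero: DF = P = 4987/5000 ≈ 0.997400
step 2 [1y] zero: DF = P = 393/400 ≈ 0.982500
step 3 [1.5y] bond c/2=13/400: DF=(33533/32000 − 13/400·(0.997400+0.982500))/(1+13/400) = 4763/5000 ≈ 0.952600
step 4 [2y] swap r/2=136/7729: DF=(1 − 136/7729·(0.997400+0.982500+0.952600))/(1+136/7729) = 233/250 ≈ 0.932000
step 5 [2.5y] swap r/2=37/2078: DF=(1 − 37/2078·(0.997400+0.982500+0.952600+0.932000))/(1+37/2078) = 9149/10000 ≈ 0.914900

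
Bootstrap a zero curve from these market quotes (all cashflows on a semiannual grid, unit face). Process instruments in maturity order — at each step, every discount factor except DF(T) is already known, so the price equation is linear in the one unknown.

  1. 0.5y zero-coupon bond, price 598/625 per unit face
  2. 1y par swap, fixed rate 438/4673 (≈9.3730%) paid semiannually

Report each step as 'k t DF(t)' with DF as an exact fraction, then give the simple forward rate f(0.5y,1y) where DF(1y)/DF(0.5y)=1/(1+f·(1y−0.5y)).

1 1/2 598/625
2 1 2281/2500
f(0.5y,1y) = ((598/625)/(2281/2500) − 1)/(1/2) = 222/2281 ≈ 9.7326%

step 1 [0.5y] zero: DF = P = 598/625 ≈ 0.956800
step 2 [1y] swap r/2=219/4673: DF=(1 − 219/4673·(0.956800))/(1+219/4673) = 2281/2500 ≈ 0.912400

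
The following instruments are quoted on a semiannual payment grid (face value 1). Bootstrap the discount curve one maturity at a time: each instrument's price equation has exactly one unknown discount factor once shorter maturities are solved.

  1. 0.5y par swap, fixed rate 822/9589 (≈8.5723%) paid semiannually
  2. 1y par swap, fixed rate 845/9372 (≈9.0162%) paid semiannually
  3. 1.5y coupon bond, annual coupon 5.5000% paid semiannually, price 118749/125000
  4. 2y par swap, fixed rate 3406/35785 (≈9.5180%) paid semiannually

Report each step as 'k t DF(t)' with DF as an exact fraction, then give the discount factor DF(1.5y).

1 1/2 9589/10000
2 1 1831/2000
3 3/2 1093/1250
4 2 8297/10000
DF(1.5y) = 1093/1250 ≈ 0.874400

step 1 [0.5y] swap r/2=411/9589: DF=(1 − 411/9589·(0))/(1+411/9589) = 9589/10000 ≈ 0.958900
step 2 [1y] swap r/2=845/18744: DF=(1 − 845/18744·(0.958900))/(1+845/18744) = 1831/2000 ≈ 0.915500
step 3 [1.5y] bond c/2=11/400: DF=(118749/125000 − 11/400·(0.958900+0.915500))/(1+11/400) = 1093/1250 ≈ 0.874400
step 4 [2y] swap r/2=1703/35785: DF=(1 − 1703/35785·(0.958900+0.915500+0.874400))/(1+1703/35785) = 8297/10000 ≈ 0.829700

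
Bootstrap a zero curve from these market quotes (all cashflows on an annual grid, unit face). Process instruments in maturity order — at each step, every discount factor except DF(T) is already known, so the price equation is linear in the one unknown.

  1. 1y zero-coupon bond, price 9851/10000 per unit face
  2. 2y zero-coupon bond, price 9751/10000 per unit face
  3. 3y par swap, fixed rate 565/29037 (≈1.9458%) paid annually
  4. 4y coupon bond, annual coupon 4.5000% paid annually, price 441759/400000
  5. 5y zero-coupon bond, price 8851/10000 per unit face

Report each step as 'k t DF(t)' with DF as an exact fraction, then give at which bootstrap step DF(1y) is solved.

1 1 9851/10000
2 2 9751/10000
3 3 1887/2000
4 4 4659/5000
5 5 8851/10000
DF(1y) is solved at step 1

step 1 [1y] zero: DF = P = 9851/10000 ≈ 0.985100
step 2 [2y] zero: DF = P = 9751/10000 ≈ 0.975100
step 3 [3y] swap r/1=565/29037: DF=(1 − 565/29037·(0.985100+0.975100))/(1+565/29037) = 1887/2000 ≈ 0.943500
step 4 [4y] bond c/1=9/200: DF=(441759/400000 − 9/200·(0.985100+0.975100+0.943500))/(1+9/200) = 4659/5000 ≈ 0.931800
step 5 [5y] zero: DF = P = 8851/10000 ≈ 0.885100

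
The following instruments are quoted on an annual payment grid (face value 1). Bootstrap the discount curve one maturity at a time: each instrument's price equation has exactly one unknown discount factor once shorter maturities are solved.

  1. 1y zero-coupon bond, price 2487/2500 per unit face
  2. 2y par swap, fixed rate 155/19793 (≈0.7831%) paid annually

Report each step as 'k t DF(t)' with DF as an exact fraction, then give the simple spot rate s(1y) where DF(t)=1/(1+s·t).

1 1 2487/2500
2 2 1969/2000
s(1y) = (1/(2487/2500) − 1)/(1) = 13/2487 ≈ 0.5227%

step 1 [1y] zero: DF = P = 2487/2500 ≈ 0.994800
step 2 [2y] swap r/1=155/19793: DF=(1 − 155/19793·(0.994800))/(1+155/19793) = 1969/2000 ≈ 0.984500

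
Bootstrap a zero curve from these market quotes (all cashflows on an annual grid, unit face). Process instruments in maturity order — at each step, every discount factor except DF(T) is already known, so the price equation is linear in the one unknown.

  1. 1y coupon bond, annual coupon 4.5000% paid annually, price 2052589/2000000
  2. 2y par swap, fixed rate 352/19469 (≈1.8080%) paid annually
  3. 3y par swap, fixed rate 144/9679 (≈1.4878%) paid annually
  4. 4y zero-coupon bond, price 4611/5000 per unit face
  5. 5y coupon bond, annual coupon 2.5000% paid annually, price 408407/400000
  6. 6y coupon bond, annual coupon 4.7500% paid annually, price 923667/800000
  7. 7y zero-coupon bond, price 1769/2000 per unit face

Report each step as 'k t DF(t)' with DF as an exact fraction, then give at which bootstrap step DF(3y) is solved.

step 1 [1y] bond c/1=9/200: DF=(2052589/2000000 − 9/200·(0))/(1+9/200) = 9821/10000 ≈ 0.982100
step 2 [2y] swap r/1=352/19469: DF=(1 − 352/19469·(0.982100))/(1+352/19469) = 603/625 ≈ 0.964800
step 3 [3y] swap r/1=144/9679: DF=(1 − 144/9679·(0.982100+0.964800))/(1+144/9679) = 598/625 ≈ 0.956800
step 4 [4y] zero: DF = P = 4611/5000 ≈ 0.922200
step 5 [5y] bond c/1=1/40: DF=(408407/400000 − 1/40·(0.982100+0.964800+0.956800+0.922200))/(1+1/40) = 2257/2500 ≈ 0.902800
step 6 [6y] bond c/1=19/400: DF=(923667/800000 − 19/400·(0.982100+0.964800+0.956800+0.922200+0.902800))/(1+19/400) = 4439/5000 ≈ 0.887800
step 7 [7y] zero: DF = P = 1769/2000 ≈ 0.884500

1 1 9821/10000
2 2 603/625
3 3 598/625
4 4 4611/5000
5 5 2257/2500
6 6 4439/5000
7 7 1769/2000
DF(3y) is solved at step 3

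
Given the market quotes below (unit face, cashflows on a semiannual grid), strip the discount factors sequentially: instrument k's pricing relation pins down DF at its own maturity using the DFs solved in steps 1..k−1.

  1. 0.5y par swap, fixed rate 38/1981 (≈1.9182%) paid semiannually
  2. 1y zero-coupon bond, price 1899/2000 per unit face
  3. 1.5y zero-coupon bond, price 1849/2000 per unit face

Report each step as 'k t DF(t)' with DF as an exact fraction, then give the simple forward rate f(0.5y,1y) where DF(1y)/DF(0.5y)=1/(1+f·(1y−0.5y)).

step 1 [0.5y] swap r/2=19/1981: DF=(1 − 19/1981·(0))/(1+19/1981) = 1981/2000 ≈ 0.990500
step 2 [1y] zero: DF = P = 1899/2000 ≈ 0.949500
step 3 [1.5y] zero: DF = P = 1849/2000 ≈ 0.924500

1 1/2 1981/2000
2 1 1899/2000
3 3/2 1849/2000
f(0.5y,1y) = ((1981/2000)/(1899/2000) − 1)/(1/2) = 164/1899 ≈ 8.6361%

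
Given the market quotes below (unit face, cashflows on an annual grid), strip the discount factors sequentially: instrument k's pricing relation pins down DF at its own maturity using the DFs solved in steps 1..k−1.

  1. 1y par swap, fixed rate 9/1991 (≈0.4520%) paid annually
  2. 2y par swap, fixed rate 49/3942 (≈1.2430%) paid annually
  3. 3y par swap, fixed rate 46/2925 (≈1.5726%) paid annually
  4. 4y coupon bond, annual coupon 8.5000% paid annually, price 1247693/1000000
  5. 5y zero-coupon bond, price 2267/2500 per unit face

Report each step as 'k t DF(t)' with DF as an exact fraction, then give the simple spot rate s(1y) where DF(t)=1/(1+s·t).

1 1 1991/2000
2 2 1951/2000
3 3 477/500
4 4 1151/1250
5 5 2267/2500
s(1y) = (1/(1991/2000) − 1)/(1) = 9/1991 ≈ 0.4520%

step 1 [1y] swap r/1=9/1991: DF=(1 − 9/1991·(0))/(1+9/1991) = 1991/2000 ≈ 0.995500
step 2 [2y] swap r/1=49/3942: DF=(1 − 49/3942·(0.995500))/(1+49/3942) = 1951/2000 ≈ 0.975500
step 3 [3y] swap r/1=46/2925: DF=(1 − 46/2925·(0.995500+0.975500))/(1+46/2925) = 477/500 ≈ 0.954000
step 4 [4y] bond c/1=17/200: DF=(1247693/1000000 − 17/200·(0.995500+0.975500+0.954000))/(1+17/200) = 1151/1250 ≈ 0.920800
step 5 [5y] zero: DF = P = 2267/2500 ≈ 0.906800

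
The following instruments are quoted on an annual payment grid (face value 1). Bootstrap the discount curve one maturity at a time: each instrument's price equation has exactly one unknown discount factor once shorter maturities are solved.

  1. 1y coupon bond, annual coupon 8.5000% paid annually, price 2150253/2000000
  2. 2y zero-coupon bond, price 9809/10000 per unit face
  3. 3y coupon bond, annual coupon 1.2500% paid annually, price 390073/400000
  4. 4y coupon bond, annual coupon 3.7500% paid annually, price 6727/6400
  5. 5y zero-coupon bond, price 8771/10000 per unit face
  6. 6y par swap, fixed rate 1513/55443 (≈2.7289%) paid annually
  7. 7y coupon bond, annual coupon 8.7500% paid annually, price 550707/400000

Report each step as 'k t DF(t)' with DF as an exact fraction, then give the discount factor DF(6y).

step 1 [1y] bond c/1=17/200: DF=(2150253/2000000 − 17/200·(0))/(1+17/200) = 9909/10000 ≈ 0.990900
step 2 [2y] zero: DF = P = 9809/10000 ≈ 0.980900
step 3 [3y] bond c/1=1/80: DF=(390073/400000 − 1/80·(0.990900+0.980900))/(1+1/80) = 2347/2500 ≈ 0.938800
step 4 [4y] bond c/1=3/80: DF=(6727/6400 − 3/80·(0.990900+0.980900+0.938800))/(1+3/80) = 9079/10000 ≈ 0.907900
step 5 [5y] zero: DF = P = 8771/10000 ≈ 0.877100
step 6 [6y] swap r/1=1513/55443: DF=(1 − 1513/55443·(0.990900+0.980900+0.938800+0.907900+0.877100))/(1+1513/55443) = 8487/10000 ≈ 0.848700
step 7 [7y] bond c/1=7/80: DF=(550707/400000 − 7/80·(0.990900+0.980900+0.938800+0.907900+0.877100+0.848700))/(1+7/80) = 8199/10000 ≈ 0.819900

1 1 9909/10000
2 2 9809/10000
3 3 2347/2500
4 4 9079/10000
5 5 8771/10000
6 6 8487/10000
7 7 8199/10000
DF(6y) = 8487/10000 ≈ 0.848700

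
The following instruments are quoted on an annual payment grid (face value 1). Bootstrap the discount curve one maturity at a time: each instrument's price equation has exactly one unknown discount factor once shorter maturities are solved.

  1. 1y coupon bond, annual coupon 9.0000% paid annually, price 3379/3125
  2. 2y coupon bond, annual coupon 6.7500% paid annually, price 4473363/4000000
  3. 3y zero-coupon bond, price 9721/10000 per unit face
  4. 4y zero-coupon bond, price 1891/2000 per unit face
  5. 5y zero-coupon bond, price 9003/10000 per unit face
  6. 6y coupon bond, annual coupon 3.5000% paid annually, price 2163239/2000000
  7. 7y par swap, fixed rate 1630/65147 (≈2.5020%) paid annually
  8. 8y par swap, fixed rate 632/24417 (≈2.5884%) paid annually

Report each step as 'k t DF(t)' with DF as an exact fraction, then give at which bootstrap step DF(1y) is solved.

step 1 [1y] bond c/1=9/100: DF=(3379/3125 − 9/100·(0))/(1+9/100) = 124/125 ≈ 0.992000
step 2 [2y] bond c/1=27/400: DF=(4473363/4000000 − 27/400·(0.992000))/(1+27/400) = 9849/10000 ≈ 0.984900
step 3 [3y] zero: DF = P = 9721/10000 ≈ 0.972100
step 4 [4y] zero: DF = P = 1891/2000 ≈ 0.945500
step 5 [5y] zero: DF = P = 9003/10000 ≈ 0.900300
step 6 [6y] bond c/1=7/200: DF=(2163239/2000000 − 7/200·(0.992000+0.984900+0.972100+0.945500+0.900300))/(1+7/200) = 8829/10000 ≈ 0.882900
step 7 [7y] swap r/1=1630/65147: DF=(1 − 1630/65147·(0.992000+0.984900+0.972100+0.945500+0.900300+0.882900))/(1+1630/65147) = 837/1000 ≈ 0.837000
step 8 [8y] swap r/1=632/24417: DF=(1 − 632/24417·(0.992000+0.984900+0.972100+0.945500+0.900300+0.882900+0.837000))/(1+632/24417) = 1013/1250 ≈ 0.810400

1 1 124/125
2 2 9849/10000
3 3 9721/10000
4 4 1891/2000
5 5 9003/10000
6 6 8829/10000
7 7 837/1000
8 8 1013/1250
DF(1y) is solved at step 1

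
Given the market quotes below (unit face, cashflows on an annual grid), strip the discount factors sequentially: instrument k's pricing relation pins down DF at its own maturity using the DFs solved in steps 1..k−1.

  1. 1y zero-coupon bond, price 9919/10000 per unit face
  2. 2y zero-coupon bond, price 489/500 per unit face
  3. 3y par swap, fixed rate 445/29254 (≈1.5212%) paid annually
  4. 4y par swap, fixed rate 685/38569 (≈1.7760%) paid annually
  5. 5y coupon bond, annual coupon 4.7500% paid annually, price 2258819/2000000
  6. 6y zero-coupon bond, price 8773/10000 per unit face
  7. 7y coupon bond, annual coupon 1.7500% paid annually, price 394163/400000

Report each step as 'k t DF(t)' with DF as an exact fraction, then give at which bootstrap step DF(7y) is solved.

1 1 9919/10000
2 2 489/500
3 3 1911/2000
4 4 1863/2000
5 5 9033/10000
6 6 8773/10000
7 7 1743/2000
DF(7y) is solved at step 7

step 1 [1y] zero: DF = P = 9919/10000 ≈ 0.991900
step 2 [2y] zero: DF = P = 489/500 ≈ 0.978000
step 3 [3y] swap r/1=445/29254: DF=(1 − 445/29254·(0.991900+0.978000))/(1+445/29254) = 1911/2000 ≈ 0.955500
step 4 [4y] swap r/1=685/38569: DF=(1 − 685/38569·(0.991900+0.978000+0.955500))/(1+685/38569) = 1863/2000 ≈ 0.931500
step 5 [5y] bond c/1=19/400: DF=(2258819/2000000 − 19/400·(0.991900+0.978000+0.955500+0.931500))/(1+19/400) = 9033/10000 ≈ 0.903300
step 6 [6y] zero: DF = P = 8773/10000 ≈ 0.877300
step 7 [7y] bond c/1=7/400: DF=(394163/400000 − 7/400·(0.991900+0.978000+0.955500+0.931500+0.903300+0.877300))/(1+7/400) = 1743/2000 ≈ 0.871500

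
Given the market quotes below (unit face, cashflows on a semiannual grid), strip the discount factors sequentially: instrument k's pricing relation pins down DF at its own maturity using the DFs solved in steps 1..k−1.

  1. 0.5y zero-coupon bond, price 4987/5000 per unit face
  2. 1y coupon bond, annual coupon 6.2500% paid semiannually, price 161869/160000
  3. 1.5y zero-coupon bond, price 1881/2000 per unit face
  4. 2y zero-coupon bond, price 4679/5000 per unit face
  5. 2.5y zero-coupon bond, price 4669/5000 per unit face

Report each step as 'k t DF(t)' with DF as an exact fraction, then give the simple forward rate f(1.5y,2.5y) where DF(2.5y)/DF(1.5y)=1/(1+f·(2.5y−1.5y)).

1 1/2 4987/5000
2 1 2377/2500
3 3/2 1881/2000
4 2 4679/5000
5 5/2 4669/5000
f(1.5y,2.5y) = ((1881/2000)/(4669/5000) − 1)/(1) = 67/9338 ≈ 0.7175%

step 1 [0.5y] zero: DF = P = 4987/5000 ≈ 0.997400
step 2 [1y] bond c/2=1/32: DF=(161869/160000 − 1/32·(0.997400))/(1+1/32) = 2377/2500 ≈ 0.950800
step 3 [1.5y] zero: DF = P = 1881/2000 ≈ 0.940500
step 4 [2y] zero: DF = P = 4679/5000 ≈ 0.935800
step 5 [2.5y] zero: DF = P = 4669/5000 ≈ 0.933800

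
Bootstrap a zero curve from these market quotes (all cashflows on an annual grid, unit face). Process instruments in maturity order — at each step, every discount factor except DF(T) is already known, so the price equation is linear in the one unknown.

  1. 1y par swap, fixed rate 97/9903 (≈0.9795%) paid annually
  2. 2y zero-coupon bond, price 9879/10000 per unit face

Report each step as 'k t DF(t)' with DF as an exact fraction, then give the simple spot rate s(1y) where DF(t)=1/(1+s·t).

1 1 9903/10000
2 2 9879/10000
s(1y) = (1/(9903/10000) − 1)/(1) = 97/9903 ≈ 0.9795%

step 1 [1y] swap r/1=97/9903: DF=(1 − 97/9903·(0))/(1+97/9903) = 9903/10000 ≈ 0.990300
step 2 [2y] zero: DF = P = 9879/10000 ≈ 0.987900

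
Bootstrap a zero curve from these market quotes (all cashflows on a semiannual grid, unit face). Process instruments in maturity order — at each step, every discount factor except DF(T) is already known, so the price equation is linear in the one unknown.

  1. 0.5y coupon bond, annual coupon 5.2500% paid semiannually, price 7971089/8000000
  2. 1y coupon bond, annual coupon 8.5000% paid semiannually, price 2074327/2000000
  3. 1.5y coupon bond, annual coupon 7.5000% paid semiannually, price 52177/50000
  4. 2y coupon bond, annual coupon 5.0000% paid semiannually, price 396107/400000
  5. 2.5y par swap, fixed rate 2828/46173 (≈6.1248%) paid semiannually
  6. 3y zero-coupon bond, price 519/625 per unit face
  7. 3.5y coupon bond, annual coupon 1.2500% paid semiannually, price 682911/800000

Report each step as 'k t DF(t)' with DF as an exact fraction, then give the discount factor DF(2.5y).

step 1 [0.5y] bond c/2=21/800: DF=(7971089/8000000 − 21/800·(0))/(1+21/800) = 9709/10000 ≈ 0.970900
step 2 [1y] bond c/2=17/400: DF=(2074327/2000000 − 17/400·(0.970900))/(1+17/400) = 9553/10000 ≈ 0.955300
step 3 [1.5y] bond c/2=3/80: DF=(52177/50000 − 3/80·(0.970900+0.955300))/(1+3/80) = 4681/5000 ≈ 0.936200
step 4 [2y] bond c/2=1/40: DF=(396107/400000 − 1/40·(0.970900+0.955300+0.936200))/(1+1/40) = 8963/10000 ≈ 0.896300
step 5 [2.5y] swap r/2=1414/46173: DF=(1 − 1414/46173·(0.970900+0.955300+0.936200+0.896300))/(1+1414/46173) = 4293/5000 ≈ 0.858600
step 6 [3y] zero: DF = P = 519/625 ≈ 0.830400
step 7 [3.5y] bond c/2=1/160: DF=(682911/800000 − 1/160·(0.970900+0.955300+0.936200+0.896300+0.858600+0.830400))/(1+1/160) = 1629/2000 ≈ 0.814500

1 1/2 9709/10000
2 1 9553/10000
3 3/2 4681/5000
4 2 8963/10000
5 5/2 4293/5000
6 3 519/625
7 7/2 1629/2000
DF(2.5y) = 4293/5000 ≈ 0.858600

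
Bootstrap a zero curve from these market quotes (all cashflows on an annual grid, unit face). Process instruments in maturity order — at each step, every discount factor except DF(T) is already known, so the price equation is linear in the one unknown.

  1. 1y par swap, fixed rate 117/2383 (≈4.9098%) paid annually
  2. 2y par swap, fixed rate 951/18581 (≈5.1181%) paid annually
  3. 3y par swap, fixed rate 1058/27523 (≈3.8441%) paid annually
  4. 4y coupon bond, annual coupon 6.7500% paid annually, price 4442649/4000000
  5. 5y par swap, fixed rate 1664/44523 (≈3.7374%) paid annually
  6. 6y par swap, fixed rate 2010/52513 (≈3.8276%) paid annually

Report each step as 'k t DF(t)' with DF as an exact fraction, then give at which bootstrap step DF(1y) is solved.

1 1 2383/2500
2 2 9049/10000
3 3 4471/5000
4 4 1083/1250
5 5 521/625
6 6 799/1000
DF(1y) is solved at step 1

step 1 [1y] swap r/1=117/2383: DF=(1 − 117/2383·(0))/(1+117/2383) = 2383/2500 ≈ 0.953200
step 2 [2y] swap r/1=951/18581: DF=(1 − 951/18581·(0.953200))/(1+951/18581) = 9049/10000 ≈ 0.904900
step 3 [3y] swap r/1=1058/27523: DF=(1 − 1058/27523·(0.953200+0.904900))/(1+1058/27523) = 4471/5000 ≈ 0.894200
step 4 [4y] bond c/1=27/400: DF=(4442649/4000000 − 27/400·(0.953200+0.904900+0.894200))/(1+27/400) = 1083/1250 ≈ 0.866400
step 5 [5y] swap r/1=1664/44523: DF=(1 − 1664/44523·(0.953200+0.904900+0.894200+0.866400))/(1+1664/44523) = 521/625 ≈ 0.833600
step 6 [6y] swap r/1=2010/52513: DF=(1 − 2010/52513·(0.953200+0.904900+0.894200+0.866400+0.833600))/(1+2010/52513) = 799/1000 ≈ 0.799000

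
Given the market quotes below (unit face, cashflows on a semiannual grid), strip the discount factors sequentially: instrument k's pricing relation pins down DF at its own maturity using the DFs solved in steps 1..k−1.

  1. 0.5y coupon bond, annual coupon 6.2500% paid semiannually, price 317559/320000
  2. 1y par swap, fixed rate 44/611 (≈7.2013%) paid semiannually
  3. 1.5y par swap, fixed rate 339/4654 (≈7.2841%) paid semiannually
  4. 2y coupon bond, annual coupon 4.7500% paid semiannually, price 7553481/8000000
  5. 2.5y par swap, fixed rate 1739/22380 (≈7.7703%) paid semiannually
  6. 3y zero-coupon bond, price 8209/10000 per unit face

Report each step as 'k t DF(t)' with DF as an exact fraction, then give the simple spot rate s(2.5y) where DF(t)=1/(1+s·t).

step 1 [0.5y] bond c/2=1/32: DF=(317559/320000 − 1/32·(0))/(1+1/32) = 9623/10000 ≈ 0.962300
step 2 [1y] swap r/2=22/611: DF=(1 − 22/611·(0.962300))/(1+22/611) = 4659/5000 ≈ 0.931800
step 3 [1.5y] swap r/2=339/9308: DF=(1 − 339/9308·(0.962300+0.931800))/(1+339/9308) = 8983/10000 ≈ 0.898300
step 4 [2y] bond c/2=19/800: DF=(7553481/8000000 − 19/800·(0.962300+0.931800+0.898300))/(1+19/800) = 343/400 ≈ 0.857500
step 5 [2.5y] swap r/2=1739/44760: DF=(1 − 1739/44760·(0.962300+0.931800+0.898300+0.857500))/(1+1739/44760) = 8261/10000 ≈ 0.826100
step 6 [3y] zero: DF = P = 8209/10000 ≈ 0.820900

1 1/2 9623/10000
2 1 4659/5000
3 3/2 8983/10000
4 2 343/400
5 5/2 8261/10000
6 3 8209/10000
s(2.5y) = (1/(8261/10000) − 1)/(5/2) = 3478/41305 ≈ 8.4203%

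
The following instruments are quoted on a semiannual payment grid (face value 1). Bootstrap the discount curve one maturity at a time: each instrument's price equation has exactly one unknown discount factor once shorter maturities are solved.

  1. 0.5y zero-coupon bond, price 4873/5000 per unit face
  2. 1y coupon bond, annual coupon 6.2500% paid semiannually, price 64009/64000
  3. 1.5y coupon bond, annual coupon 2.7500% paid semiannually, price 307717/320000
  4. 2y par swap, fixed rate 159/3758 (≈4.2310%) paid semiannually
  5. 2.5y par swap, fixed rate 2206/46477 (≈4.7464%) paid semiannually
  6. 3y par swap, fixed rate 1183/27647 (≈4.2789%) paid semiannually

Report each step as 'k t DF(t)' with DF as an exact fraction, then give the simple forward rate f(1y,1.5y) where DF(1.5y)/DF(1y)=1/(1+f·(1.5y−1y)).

1 1/2 4873/5000
2 1 9403/10000
3 3/2 4613/5000
4 2 1841/2000
5 5/2 8897/10000
6 3 8817/10000
f(1y,1.5y) = ((9403/10000)/(4613/5000) − 1)/(1/2) = 177/4613 ≈ 3.8370%

step 1 [0.5y] zero: DF = P = 4873/5000 ≈ 0.974600
step 2 [1y] bond c/2=1/32: DF=(64009/64000 − 1/32·(0.974600))/(1+1/32) = 9403/10000 ≈ 0.940300
step 3 [1.5y] bond c/2=11/800: DF=(307717/320000 − 11/800·(0.974600+0.940300))/(1+11/800) = 4613/5000 ≈ 0.922600
step 4 [2y] swap r/2=159/7516: DF=(1 − 159/7516·(0.974600+0.940300+0.922600))/(1+159/7516) = 1841/2000 ≈ 0.920500
step 5 [2.5y] swap r/2=1103/46477: DF=(1 − 1103/46477·(0.974600+0.940300+0.922600+0.920500))/(1+1103/46477) = 8897/10000 ≈ 0.889700
step 6 [3y] swap r/2=1183/55294: DF=(1 − 1183/55294·(0.974600+0.940300+0.922600+0.920500+0.889700))/(1+1183/55294) = 8817/10000 ≈ 0.881700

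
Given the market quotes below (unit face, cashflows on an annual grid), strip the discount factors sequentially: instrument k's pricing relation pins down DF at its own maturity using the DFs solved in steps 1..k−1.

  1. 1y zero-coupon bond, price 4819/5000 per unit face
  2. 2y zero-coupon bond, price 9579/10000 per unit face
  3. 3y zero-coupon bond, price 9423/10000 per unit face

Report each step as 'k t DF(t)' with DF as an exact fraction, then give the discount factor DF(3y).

step 1 [1y] zero: DF = P = 4819/5000 ≈ 0.963800
step 2 [2y] zero: DF = P = 9579/10000 ≈ 0.957900
step 3 [3y] zero: DF = P = 9423/10000 ≈ 0.942300

1 1 4819/5000
2 2 9579/10000
3 3 9423/10000
DF(3y) = 9423/10000 ≈ 0.942300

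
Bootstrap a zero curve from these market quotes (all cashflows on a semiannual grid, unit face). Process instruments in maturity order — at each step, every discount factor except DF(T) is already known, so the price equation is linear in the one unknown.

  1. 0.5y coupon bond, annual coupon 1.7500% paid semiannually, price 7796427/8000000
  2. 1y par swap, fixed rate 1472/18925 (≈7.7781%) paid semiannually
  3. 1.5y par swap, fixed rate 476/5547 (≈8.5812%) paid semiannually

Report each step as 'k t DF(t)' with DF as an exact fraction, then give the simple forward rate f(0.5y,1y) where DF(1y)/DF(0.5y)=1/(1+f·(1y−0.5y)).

step 1 [0.5y] bond c/2=7/800: DF=(7796427/8000000 − 7/800·(0))/(1+7/800) = 9661/10000 ≈ 0.966100
step 2 [1y] swap r/2=736/18925: DF=(1 − 736/18925·(0.966100))/(1+736/18925) = 579/625 ≈ 0.926400
step 3 [1.5y] swap r/2=238/5547: DF=(1 − 238/5547·(0.966100+0.926400))/(1+238/5547) = 881/1000 ≈ 0.881000

1 1/2 9661/10000
2 1 579/625
3 3/2 881/1000
f(0.5y,1y) = ((9661/10000)/(579/625) − 1)/(1/2) = 397/4632 ≈ 8.5708%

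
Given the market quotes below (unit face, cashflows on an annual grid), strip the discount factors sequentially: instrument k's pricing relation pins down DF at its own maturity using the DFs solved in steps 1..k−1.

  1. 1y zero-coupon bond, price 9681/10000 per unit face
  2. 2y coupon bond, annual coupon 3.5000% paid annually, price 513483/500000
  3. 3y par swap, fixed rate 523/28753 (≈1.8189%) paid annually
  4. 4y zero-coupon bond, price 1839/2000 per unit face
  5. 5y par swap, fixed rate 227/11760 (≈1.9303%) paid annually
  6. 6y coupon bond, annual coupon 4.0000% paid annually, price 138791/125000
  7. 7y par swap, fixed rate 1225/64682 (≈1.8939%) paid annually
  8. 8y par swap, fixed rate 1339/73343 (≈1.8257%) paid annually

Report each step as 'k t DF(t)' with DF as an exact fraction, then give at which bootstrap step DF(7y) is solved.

step 1 [1y] zero: DF = P = 9681/10000 ≈ 0.968100
step 2 [2y] bond c/1=7/200: DF=(513483/500000 − 7/200·(0.968100))/(1+7/200) = 1919/2000 ≈ 0.959500
step 3 [3y] swap r/1=523/28753: DF=(1 − 523/28753·(0.968100+0.959500))/(1+523/28753) = 9477/10000 ≈ 0.947700
step 4 [4y] zero: DF = P = 1839/2000 ≈ 0.919500
step 5 [5y] swap r/1=227/11760: DF=(1 − 227/11760·(0.968100+0.959500+0.947700+0.919500))/(1+227/11760) = 2273/2500 ≈ 0.909200
step 6 [6y] bond c/1=1/25: DF=(138791/125000 − 1/25·(0.968100+0.959500+0.947700+0.919500+0.909200))/(1+1/25) = 8867/10000 ≈ 0.886700
step 7 [7y] swap r/1=1225/64682: DF=(1 − 1225/64682·(0.968100+0.959500+0.947700+0.919500+0.909200+0.886700))/(1+1225/64682) = 351/400 ≈ 0.877500
step 8 [8y] swap r/1=1339/73343: DF=(1 − 1339/73343·(0.968100+0.959500+0.947700+0.919500+0.909200+0.886700+0.877500))/(1+1339/73343) = 8661/10000 ≈ 0.866100

1 1 9681/10000
2 2 1919/2000
3 3 9477/10000
4 4 1839/2000
5 5 2273/2500
6 6 8867/10000
7 7 351/400
8 8 8661/10000
DF(7y) is solved at step 7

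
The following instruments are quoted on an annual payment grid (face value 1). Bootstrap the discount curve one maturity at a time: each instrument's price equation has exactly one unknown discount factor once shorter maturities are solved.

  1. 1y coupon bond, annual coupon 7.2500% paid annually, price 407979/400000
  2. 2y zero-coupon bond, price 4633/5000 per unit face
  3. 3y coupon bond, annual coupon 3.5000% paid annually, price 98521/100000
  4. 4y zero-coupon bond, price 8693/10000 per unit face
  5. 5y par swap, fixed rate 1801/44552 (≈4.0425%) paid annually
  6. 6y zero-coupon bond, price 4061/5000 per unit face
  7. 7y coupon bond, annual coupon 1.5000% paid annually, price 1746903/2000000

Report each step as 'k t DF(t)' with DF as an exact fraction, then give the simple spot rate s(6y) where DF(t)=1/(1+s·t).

step 1 [1y] bond c/1=29/400: DF=(407979/400000 − 29/400·(0))/(1+29/400) = 951/1000 ≈ 0.951000
step 2 [2y] zero: DF = P = 4633/5000 ≈ 0.926600
step 3 [3y] bond c/1=7/200: DF=(98521/100000 − 7/200·(0.951000+0.926600))/(1+7/200) = 2221/2500 ≈ 0.888400
step 4 [4y] zero: DF = P = 8693/10000 ≈ 0.869300
step 5 [5y] swap r/1=1801/44552: DF=(1 − 1801/44552·(0.951000+0.926600+0.888400+0.869300))/(1+1801/44552) = 8199/10000 ≈ 0.819900
step 6 [6y] zero: DF = P = 4061/5000 ≈ 0.812200
step 7 [7y] bond c/1=3/200: DF=(1746903/2000000 − 3/200·(0.951000+0.926600+0.888400+0.869300+0.819900+0.812200))/(1+3/200) = 7827/10000 ≈ 0.782700

1 1 951/1000
2 2 4633/5000
3 3 2221/2500
4 4 8693/10000
5 5 8199/10000
6 6 4061/5000
7 7 7827/10000
s(6y) = (1/(4061/5000) − 1)/(6) = 313/8122 ≈ 3.8537%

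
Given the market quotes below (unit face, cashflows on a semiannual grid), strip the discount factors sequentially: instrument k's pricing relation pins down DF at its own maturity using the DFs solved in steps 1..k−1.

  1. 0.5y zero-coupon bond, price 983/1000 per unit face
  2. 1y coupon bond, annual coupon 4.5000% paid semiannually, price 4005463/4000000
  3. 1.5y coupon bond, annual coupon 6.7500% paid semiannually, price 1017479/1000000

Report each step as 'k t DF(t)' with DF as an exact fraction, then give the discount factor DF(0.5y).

1 1/2 983/1000
2 1 9577/10000
3 3/2 9209/10000
DF(0.5y) = 983/1000 ≈ 0.983000

step 1 [0.5y] zero: DF = P = 983/1000 ≈ 0.983000
step 2 [1y] bond c/2=9/400: DF=(4005463/4000000 − 9/400·(0.983000))/(1+9/400) = 9577/10000 ≈ 0.957700
step 3 [1.5y] bond c/2=27/800: DF=(1017479/1000000 − 27/800·(0.983000+0.957700))/(1+27/800) = 9209/10000 ≈ 0.920900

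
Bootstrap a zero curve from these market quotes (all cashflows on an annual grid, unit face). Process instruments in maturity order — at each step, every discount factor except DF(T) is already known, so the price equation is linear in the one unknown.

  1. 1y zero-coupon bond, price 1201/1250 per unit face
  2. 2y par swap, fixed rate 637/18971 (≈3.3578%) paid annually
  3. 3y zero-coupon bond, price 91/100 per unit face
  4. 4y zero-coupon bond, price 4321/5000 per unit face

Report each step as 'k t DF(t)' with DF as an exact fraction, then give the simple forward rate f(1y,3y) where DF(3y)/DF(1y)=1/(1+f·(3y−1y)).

1 1 1201/1250
2 2 9363/10000
3 3 91/100
4 4 4321/5000
f(1y,3y) = ((1201/1250)/(91/100) − 1)/(2) = 127/4550 ≈ 2.7912%

step 1 [1y] zero: DF = P = 1201/1250 ≈ 0.960800
step 2 [2y] swap r/1=637/18971: DF=(1 − 637/18971·(0.960800))/(1+637/18971) = 9363/10000 ≈ 0.936300
step 3 [3y] zero: DF = P = 91/100 ≈ 0.910000
step 4 [4y] zero: DF = P = 4321/5000 ≈ 0.864200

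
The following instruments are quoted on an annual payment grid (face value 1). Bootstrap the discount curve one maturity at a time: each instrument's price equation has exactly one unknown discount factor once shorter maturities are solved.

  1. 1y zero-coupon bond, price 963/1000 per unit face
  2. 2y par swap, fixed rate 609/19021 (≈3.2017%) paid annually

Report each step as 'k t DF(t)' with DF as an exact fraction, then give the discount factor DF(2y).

1 1 963/1000
2 2 9391/10000
DF(2y) = 9391/10000 ≈ 0.939100

step 1 [1y] zero: DF = P = 963/1000 ≈ 0.963000
step 2 [2y] swap r/1=609/19021: DF=(1 − 609/19021·(0.963000))/(1+609/19021) = 9391/10000 ≈ 0.939100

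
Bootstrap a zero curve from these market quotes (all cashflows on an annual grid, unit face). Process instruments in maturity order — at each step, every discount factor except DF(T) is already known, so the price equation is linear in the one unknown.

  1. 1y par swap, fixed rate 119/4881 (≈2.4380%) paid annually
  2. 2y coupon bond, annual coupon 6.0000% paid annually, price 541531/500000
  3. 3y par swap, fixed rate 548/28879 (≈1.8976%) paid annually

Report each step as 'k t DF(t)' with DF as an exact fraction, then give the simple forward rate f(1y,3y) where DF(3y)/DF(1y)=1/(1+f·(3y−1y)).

1 1 4881/5000
2 2 1933/2000
3 3 2363/2500
f(1y,3y) = ((4881/5000)/(2363/2500) − 1)/(2) = 155/9452 ≈ 1.6399%

step 1 [1y] swap r/1=119/4881: DF=(1 − 119/4881·(0))/(1+119/4881) = 4881/5000 ≈ 0.976200
step 2 [2y] bond c/1=3/50: DF=(541531/500000 − 3/50·(0.976200))/(1+3/50) = 1933/2000 ≈ 0.966500
step 3 [3y] swap r/1=548/28879: DF=(1 − 548/28879·(0.976200+0.966500))/(1+548/28879) = 2363/2500 ≈ 0.945200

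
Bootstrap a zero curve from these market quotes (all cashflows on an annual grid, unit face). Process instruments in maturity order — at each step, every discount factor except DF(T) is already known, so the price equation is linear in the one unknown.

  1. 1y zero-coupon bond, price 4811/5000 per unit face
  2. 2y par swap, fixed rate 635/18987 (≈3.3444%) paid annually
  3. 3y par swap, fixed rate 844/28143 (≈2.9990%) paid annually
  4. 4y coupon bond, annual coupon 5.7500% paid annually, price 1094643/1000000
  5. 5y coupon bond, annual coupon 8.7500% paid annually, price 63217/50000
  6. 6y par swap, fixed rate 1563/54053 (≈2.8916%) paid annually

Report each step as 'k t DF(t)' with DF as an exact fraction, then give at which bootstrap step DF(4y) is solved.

1 1 4811/5000
2 2 1873/2000
3 3 2289/2500
4 4 8821/10000
5 5 2163/2500
6 6 8437/10000
DF(4y) is solved at step 4

step 1 [1y] zero: DF = P = 4811/5000 ≈ 0.962200
step 2 [2y] swap r/1=635/18987: DF=(1 − 635/18987·(0.962200))/(1+635/18987) = 1873/2000 ≈ 0.936500
step 3 [3y] swap r/1=844/28143: DF=(1 − 844/28143·(0.962200+0.936500))/(1+844/28143) = 2289/2500 ≈ 0.915600
step 4 [4y] bond c/1=23/400: DF=(1094643/1000000 − 23/400·(0.962200+0.936500+0.915600))/(1+23/400) = 8821/10000 ≈ 0.882100
step 5 [5y] bond c/1=7/80: DF=(63217/50000 − 7/80·(0.962200+0.936500+0.915600+0.882100))/(1+7/80) = 2163/2500 ≈ 0.865200
step 6 [6y] swap r/1=1563/54053: DF=(1 − 1563/54053·(0.962200+0.936500+0.915600+0.882100+0.865200))/(1+1563/54053) = 8437/10000 ≈ 0.843700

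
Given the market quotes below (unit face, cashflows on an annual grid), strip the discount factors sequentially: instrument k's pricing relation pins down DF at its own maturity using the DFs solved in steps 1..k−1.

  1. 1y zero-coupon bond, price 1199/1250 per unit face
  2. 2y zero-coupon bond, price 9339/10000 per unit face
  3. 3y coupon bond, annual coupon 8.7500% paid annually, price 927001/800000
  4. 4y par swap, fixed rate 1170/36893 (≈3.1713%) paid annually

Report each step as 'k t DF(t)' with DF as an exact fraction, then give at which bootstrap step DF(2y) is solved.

1 1 1199/1250
2 2 9339/10000
3 3 2283/2500
4 4 883/1000
DF(2y) is solved at step 2

step 1 [1y] zero: DF = P = 1199/1250 ≈ 0.959200
step 2 [2y] zero: DF = P = 9339/10000 ≈ 0.933900
step 3 [3y] bond c/1=7/80: DF=(927001/800000 − 7/80·(0.959200+0.933900))/(1+7/80) = 2283/2500 ≈ 0.913200
step 4 [4y] swap r/1=1170/36893: DF=(1 − 1170/36893·(0.959200+0.933900+0.913200))/(1+1170/36893) = 883/1000 ≈ 0.883000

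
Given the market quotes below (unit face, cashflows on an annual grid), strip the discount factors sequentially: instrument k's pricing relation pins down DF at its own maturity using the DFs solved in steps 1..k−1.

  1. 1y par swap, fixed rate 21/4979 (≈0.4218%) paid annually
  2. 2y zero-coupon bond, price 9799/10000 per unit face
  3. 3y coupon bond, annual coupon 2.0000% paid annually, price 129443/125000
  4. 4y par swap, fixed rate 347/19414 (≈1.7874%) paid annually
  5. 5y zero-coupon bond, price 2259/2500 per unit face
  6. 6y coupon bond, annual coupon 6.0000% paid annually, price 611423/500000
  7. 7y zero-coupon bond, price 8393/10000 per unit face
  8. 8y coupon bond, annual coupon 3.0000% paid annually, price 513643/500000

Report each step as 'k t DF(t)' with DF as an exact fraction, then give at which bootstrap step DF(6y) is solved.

1 1 4979/5000
2 2 9799/10000
3 3 1953/2000
4 4 4653/5000
5 5 2259/2500
6 6 8827/10000
7 7 8393/10000
8 8 4039/5000
DF(6y) is solved at step 6

step 1 [1y] swap r/1=21/4979: DF=(1 − 21/4979·(0))/(1+21/4979) = 4979/5000 ≈ 0.995800
step 2 [2y] zero: DF = P = 9799/10000 ≈ 0.979900
step 3 [3y] bond c/1=1/50: DF=(129443/125000 − 1/50·(0.995800+0.979900))/(1+1/50) = 1953/2000 ≈ 0.976500
step 4 [4y] swap r/1=347/19414: DF=(1 − 347/19414·(0.995800+0.979900+0.976500))/(1+347/19414) = 4653/5000 ≈ 0.930600
step 5 [5y] zero: DF = P = 2259/2500 ≈ 0.903600
step 6 [6y] bond c/1=3/50: DF=(611423/500000 − 3/50·(0.995800+0.979900+0.976500+0.930600+0.903600))/(1+3/50) = 8827/10000 ≈ 0.882700
step 7 [7y] zero: DF = P = 8393/10000 ≈ 0.839300
step 8 [8y] bond c/1=3/100: DF=(513643/500000 − 3/100·(0.995800+0.979900+0.976500+0.930600+0.903600+0.882700+0.839300))/(1+3/100) = 4039/5000 ≈ 0.807800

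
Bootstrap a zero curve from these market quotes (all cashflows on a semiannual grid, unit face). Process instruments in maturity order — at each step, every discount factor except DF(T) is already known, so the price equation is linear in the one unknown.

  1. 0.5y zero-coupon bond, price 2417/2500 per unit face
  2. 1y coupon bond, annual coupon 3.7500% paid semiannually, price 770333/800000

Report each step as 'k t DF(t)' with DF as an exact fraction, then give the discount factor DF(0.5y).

1 1/2 2417/2500
2 1 4637/5000
DF(0.5y) = 2417/2500 ≈ 0.966800

step 1 [0.5y] zero: DF = P = 2417/2500 ≈ 0.966800
step 2 [1y] bond c/2=3/160: DF=(770333/800000 − 3/160·(0.966800))/(1+3/160) = 4637/5000 ≈ 0.927400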